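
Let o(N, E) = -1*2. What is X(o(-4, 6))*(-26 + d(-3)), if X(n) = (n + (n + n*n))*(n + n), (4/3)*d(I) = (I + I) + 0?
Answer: 0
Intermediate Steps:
d(I) = 3*I/2 (d(I) = 3*((I + I) + 0)/4 = 3*(2*I + 0)/4 = 3*(2*I)/4 = 3*I/2)
o(N, E) = -2
X(n) = 2*n*(n² + 2*n) (X(n) = (n + (n + n²))*(2*n) = (n² + 2*n)*(2*n) = 2*n*(n² + 2*n))
X(o(-4, 6))*(-26 + d(-3)) = (2*(-2)²*(2 - 2))*(-26 + (3/2)*(-3)) = (2*4*0)*(-26 - 9/2) = 0*(-61/2) = 0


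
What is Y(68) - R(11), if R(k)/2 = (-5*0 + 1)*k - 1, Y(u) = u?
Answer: 48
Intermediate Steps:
R(k) = -2 + 2*k (R(k) = 2*((-5*0 + 1)*k - 1) = 2*((0 + 1)*k - 1) = 2*(1*k - 1) = 2*(k - 1) = 2*(-1 + k) = -2 + 2*k)
Y(68) - R(11) = 68 - (-2 + 2*11) = 68 - (-2 + 22) = 68 - 1*20 = 68 - 20 = 48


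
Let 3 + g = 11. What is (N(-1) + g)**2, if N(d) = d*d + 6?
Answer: 225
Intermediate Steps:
N(d) = 6 + d**2 (N(d) = d**2 + 6 = 6 + d**2)
g = 8 (g = -3 + 11 = 8)
(N(-1) + g)**2 = ((6 + (-1)**2) + 8)**2 = ((6 + 1) + 8)**2 = (7 + 8)**2 = 15**2 = 225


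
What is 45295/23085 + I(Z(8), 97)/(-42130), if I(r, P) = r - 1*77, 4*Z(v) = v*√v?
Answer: 34728289/17683110 - 2*√2/21065 ≈ 1.9638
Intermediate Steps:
Z(v) = v^(3/2)/4 (Z(v) = (v*√v)/4 = v^(3/2)/4)
I(r, P) = -77 + r (I(r, P) = r - 77 = -77 + r)
45295/23085 + I(Z(8), 97)/(-42130) = 45295/23085 + (-77 + 8^(3/2)/4)/(-42130) = 45295*(1/23085) + (-77 + (16*√2)/4)*(-1/42130) = 9059/4617 + (-77 + 4*√2)*(-1/42130) = 9059/4617 + (7/3830 - 2*√2/21065) = 34728289/17683110 - 2*√2/21065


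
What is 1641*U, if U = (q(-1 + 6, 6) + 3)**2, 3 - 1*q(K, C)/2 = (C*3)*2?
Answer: 6513129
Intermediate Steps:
q(K, C) = 6 - 12*C (q(K, C) = 6 - 2*C*3*2 = 6 - 2*3*C*2 = 6 - 12*C)
U = 3969 (U = ((6 - 12*6) + 3)**2 = ((6 - 72) + 3)**2 = (-66 + 3)**2 = (-63)**2 = 3969)
1641*U = 1641*3969 = 6513129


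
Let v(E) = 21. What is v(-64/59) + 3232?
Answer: 3253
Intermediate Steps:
v(-64/59) + 3232 = 21 + 3232 = 3253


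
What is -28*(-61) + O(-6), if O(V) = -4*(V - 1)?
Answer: 1736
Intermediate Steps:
O(V) = 4 - 4*V (O(V) = -4*(-1 + V) = 4 - 4*V)
-28*(-61) + O(-6) = -28*(-61) + (4 - 4*(-6)) = 1708 + (4 + 24) = 1708 + 28 = 1736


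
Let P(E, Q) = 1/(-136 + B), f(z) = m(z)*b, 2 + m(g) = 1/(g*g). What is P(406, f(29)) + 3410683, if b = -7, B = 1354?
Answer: 4154211895/1218 ≈ 3.4107e+6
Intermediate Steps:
m(g) = -2 + g⁻² (m(g) = -2 + 1/(g*g) = -2 + 1/(g²) = -2 + g⁻²)
f(z) = 14 - 7/z² (f(z) = (-2 + z⁻²)*(-7) = 14 - 7/z²)
P(E, Q) = 1/1218 (P(E, Q) = 1/(-136 + 1354) = 1/1218)
P(406, f(29)) + 3410683 = 1/1218 + 3410683 = 4154211895/1218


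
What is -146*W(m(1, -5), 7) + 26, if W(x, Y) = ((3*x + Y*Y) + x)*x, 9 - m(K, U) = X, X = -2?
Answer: -149332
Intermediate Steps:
m(K, U) = 11 (m(K, U) = 9 - 1*(-2) = 9 + 2 = 11)
W(x, Y) = x*(Y² + 4*x) (W(x, Y) = ((3*x + Y²) + x)*x = ((Y² + 3*x) + x)*x = (Y² + 4*x)*x = x*(Y² + 4*x))
-146*W(m(1, -5), 7) + 26 = -1606*(7² + 4*11) + 26 = -1606*(49 + 44) + 26 = -1606*93 + 26 = -146*1023 + 26 = -149358 + 26 = -149332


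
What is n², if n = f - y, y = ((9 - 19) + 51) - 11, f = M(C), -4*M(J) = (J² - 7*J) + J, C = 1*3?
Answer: 12321/16 ≈ 770.06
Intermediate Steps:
C = 3
M(J) = -J²/4 + 3*J/2 (M(J) = -((J² - 7*J) + J)/4 = -(J² - 6*J)/4 = -J²/4 + 3*J/2)
f = 9/4 (f = (¼)*3*(6 - 1*3) = (¼)*3*(6 - 3) = (¼)*3*3 = 9/4 ≈ 2.2500)
y = 30 (y = (-10 + 51) - 11 = 41 - 11 = 30)
n = -111/4 (n = 9/4 - 1*30 = 9/4 - 30 = -111/4 ≈ -27.750)
n² = (-111/4)² = 12321/16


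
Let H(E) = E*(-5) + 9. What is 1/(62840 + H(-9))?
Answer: 1/62894 ≈ 1.5900e-5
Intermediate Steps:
H(E) = 9 - 5*E (H(E) = -5*E + 9 = 9 - 5*E)
1/(62840 + H(-9)) = 1/(62840 + (9 - 5*(-9))) = 1/(62840 + (9 + 45)) = 1/(62840 + 54) = 1/62894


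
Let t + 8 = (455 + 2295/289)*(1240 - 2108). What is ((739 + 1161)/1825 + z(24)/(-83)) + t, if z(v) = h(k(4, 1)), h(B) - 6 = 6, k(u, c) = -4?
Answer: -41390730120/103003 ≈ -4.0184e+5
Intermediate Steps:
h(B) = 12 (h(B) = 6 + 6 = 12)
t = -6831296/17 (t = -8 + (455 + 2295/289)*(1240 - 2108) = -8 + (455 + 2295*(1/289))*(-868) = -8 + (455 + 135/17)*(-868) = -8 + (7870/17)*(-868) = -8 - 6831160/17 = -6831296/17 ≈ -4.0184e+5)
z(v) = 12
((739 + 1161)/1825 + z(24)/(-83)) + t = ((739 + 1161)/1825 + 12/(-83)) - 6831296/17 = (1900*(1/1825) + 12*(-1/83)) - 6831296/17 = (76/73 - 12/83) - 6831296/17 = 5432/6059 - 6831296/17 = -41390730120/103003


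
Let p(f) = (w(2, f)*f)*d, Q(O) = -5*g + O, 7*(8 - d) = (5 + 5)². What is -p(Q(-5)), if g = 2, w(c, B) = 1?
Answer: -660/7 ≈ -94.286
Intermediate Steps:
d = -44/7 (d = 8 - (5 + 5)²/7 = 8 - ⅐*10² = 8 - ⅐*100 = 8 - 100/7 = -44/7 ≈ -6.2857)
Q(O) = -10 + O (Q(O) = -5*2 + O = -10 + O)
p(f) = -44*f/7 (p(f) = (1*f)*(-44/7) = f*(-44/7) = -44*f/7)
-p(Q(-5)) = -(-44)*(-10 - 5)/7 = -(-44)*(-15)/7 = -1*660/7 = -660/7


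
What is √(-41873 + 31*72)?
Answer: 7*I*√809 ≈ 199.1*I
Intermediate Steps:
√(-41873 + 31*72) = √(-41873 + 2232) = √(-39641) = 7*I*√809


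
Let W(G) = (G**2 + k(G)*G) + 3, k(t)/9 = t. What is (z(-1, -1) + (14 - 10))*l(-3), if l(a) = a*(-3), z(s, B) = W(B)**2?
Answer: 1557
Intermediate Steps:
k(t) = 9*t
W(G) = 3 + 10*G**2 (W(G) = (G**2 + (9*G)*G) + 3 = (G**2 + 9*G**2) + 3 = 10*G**2 + 3 = 3 + 10*G**2)
z(s, B) = (3 + 10*B**2)**2
l(a) = -3*a
(z(-1, -1) + (14 - 10))*l(-3) = ((3 + 10*(-1)**2)**2 + (14 - 10))*(-3*(-3)) = ((3 + 10*1)**2 + 4)*9 = ((3 + 10)**2 + 4)*9 = (13**2 + 4)*9 = (169 + 4)*9 = 173*9 = 1557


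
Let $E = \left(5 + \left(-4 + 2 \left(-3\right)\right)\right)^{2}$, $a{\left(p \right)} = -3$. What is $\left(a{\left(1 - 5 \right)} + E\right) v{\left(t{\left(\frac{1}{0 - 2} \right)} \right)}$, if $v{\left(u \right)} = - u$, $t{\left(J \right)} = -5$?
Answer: $110$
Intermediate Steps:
$E = 25$ ($E = \left(5 - 10\right)^{2} = \left(-5\right)^{2} = 25$)
$\left(a{\left(1 - 5 \right)} + E\right) v{\left(t{\left(\frac{1}{0 - 2} \right)} \right)} = \left(-3 + 25\right) \left(\left(-1\right) \left(-5\right)\right) = 22 \cdot 5 = 110$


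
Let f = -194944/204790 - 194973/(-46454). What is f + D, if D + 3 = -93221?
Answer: -443419186635873/4756657330 ≈ -93221.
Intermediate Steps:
D = -93224 (D = -3 - 93221 = -93224)
f = 15436296047/4756657330 (f = -194944*1/204790 - 194973*(-1/46454) = -97472/102395 + 194973/46454 = 15436296047/4756657330 ≈ 3.2452)
f + D = 15436296047/4756657330 - 93224 = -443419186635873/4756657330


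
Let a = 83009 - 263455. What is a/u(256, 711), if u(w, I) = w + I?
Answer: -180446/967 ≈ -186.60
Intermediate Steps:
a = -180446
u(w, I) = I + w
a/u(256, 711) = -180446/(711 + 256) = -180446/967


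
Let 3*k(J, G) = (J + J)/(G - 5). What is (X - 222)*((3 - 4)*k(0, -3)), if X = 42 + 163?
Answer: 0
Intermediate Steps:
X = 205
k(J, G) = 2*J/(3*(-5 + G)) (k(J, G) = ((J + J)/(G - 5))/3 = ((2*J)/(-5 + G))/3 = (2*J/(-5 + G))/3 = 2*J/(3*(-5 + G)))
(X - 222)*((3 - 4)*k(0, -3)) = (205 - 222)*((3 - 4)*((⅔)*0/(-5 - 3))) = -(-17)*(⅔)*0/(-8) = -(-17)*(⅔)*0*(-⅛) = -(-17)*0 = -17*0 = 0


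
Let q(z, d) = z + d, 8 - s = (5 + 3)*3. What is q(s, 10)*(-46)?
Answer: 276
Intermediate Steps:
s = -16 (s = 8 - (5 + 3)*3 = 8 - 8*3 = 8 - 1*24 = 8 - 24 = -16)
q(z, d) = d + z
q(s, 10)*(-46) = (10 - 16)*(-46) = -6*(-46) = 276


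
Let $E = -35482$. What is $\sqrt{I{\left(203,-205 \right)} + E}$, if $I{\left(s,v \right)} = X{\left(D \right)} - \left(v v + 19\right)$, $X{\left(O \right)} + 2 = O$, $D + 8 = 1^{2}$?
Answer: $3 i \sqrt{8615} \approx 278.45 i$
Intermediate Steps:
$D = -7$ ($D = -8 + 1^{2} = -8 + 1 = -7$)
$X{\left(O \right)} = -2 + O$
$I{\left(s,v \right)} = -28 - v^{2}$ ($I{\left(s,v \right)} = \left(-2 - 7\right) - \left(v v + 19\right) = -9 - \left(v^{2} + 19\right) = -9 - \left(19 + v^{2}\right) = -28 - v^{2}$)
$\sqrt{I{\left(203,-205 \right)} + E} = \sqrt{\left(-28 - \left(-205\right)^{2}\right) - 35482} = \sqrt{\left(-28 - 42025\right) - 35482} = \sqrt{-42053 - 35482} = \sqrt{-77535} = 3 i \sqrt{8615}$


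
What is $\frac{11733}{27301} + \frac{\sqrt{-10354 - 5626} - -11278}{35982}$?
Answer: $\frac{365038742}{491172291} + \frac{i \sqrt{3995}}{17991} \approx 0.7432 + 0.0035132 i$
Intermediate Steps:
$\frac{11733}{27301} + \frac{\sqrt{-10354 - 5626} - -11278}{35982} = 11733 \cdot \frac{1}{27301} + \left(\sqrt{-15980} + 11278\right) \frac{1}{35982} = \frac{11733}{27301} + \left(2 i \sqrt{3995} + 11278\right) \frac{1}{35982} = \frac{11733}{27301} + \left(11278 + 2 i \sqrt{3995}\right) \frac{1}{35982} = \frac{11733}{27301} + \left(\frac{5639}{17991} + \frac{i \sqrt{3995}}{17991}\right) = \frac{365038742}{491172291} + \frac{i \sqrt{3995}}{17991}$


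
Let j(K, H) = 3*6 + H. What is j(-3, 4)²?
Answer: 484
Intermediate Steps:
j(K, H) = 18 + H
j(-3, 4)² = (18 + 4)² = 22² = 484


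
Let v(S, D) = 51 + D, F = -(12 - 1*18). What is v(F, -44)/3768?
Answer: 7/3768 ≈ 0.0018578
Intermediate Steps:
F = 6 (F = -(12 - 18) = -1*(-6) = 6)
v(F, -44)/3768 = (51 - 44)/3768 = 7*(1/3768) = 7/3768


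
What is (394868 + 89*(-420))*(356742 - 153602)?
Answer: 72620112320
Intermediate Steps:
(394868 + 89*(-420))*(356742 - 153602) = (394868 - 37380)*203140 = 357488*203140 = 72620112320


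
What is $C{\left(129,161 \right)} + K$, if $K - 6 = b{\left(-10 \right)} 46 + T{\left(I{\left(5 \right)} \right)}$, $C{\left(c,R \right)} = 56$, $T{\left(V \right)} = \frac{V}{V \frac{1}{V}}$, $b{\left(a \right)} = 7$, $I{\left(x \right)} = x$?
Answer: $389$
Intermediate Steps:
$T{\left(V \right)} = V$ ($T{\left(V \right)} = \frac{V}{1} = V 1 = V$)
$K = 333$ ($K = 6 + \left(7 \cdot 46 + 5\right) = 6 + \left(322 + 5\right) = 6 + 327 = 333$)
$C{\left(129,161 \right)} + K = 56 + 333 = 389$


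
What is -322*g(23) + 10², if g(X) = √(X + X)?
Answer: 100 - 322*√46 ≈ -2083.9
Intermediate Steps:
g(X) = √2*√X (g(X) = √(2*X) = √2*√X)
-322*g(23) + 10² = -322*√2*√23 + 10² = -322*√46 + 100 = 100 - 322*√46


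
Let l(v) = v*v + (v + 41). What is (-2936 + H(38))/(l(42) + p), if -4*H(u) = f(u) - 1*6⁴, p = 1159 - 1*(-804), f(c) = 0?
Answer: -1306/1905 ≈ -0.68556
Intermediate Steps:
p = 1963 (p = 1159 + 804 = 1963)
l(v) = 41 + v + v² (l(v) = v² + (41 + v) = 41 + v + v²)
H(u) = 324 (H(u) = -(0 - 1*6⁴)/4 = -(0 - 1*1296)/4 = -(0 - 1296)/4 = -¼*(-1296) = 324)
(-2936 + H(38))/(l(42) + p) = (-2936 + 324)/((41 + 42 + 42²) + 1963) = -2612/((41 + 42 + 1764) + 1963) = -2612/(1847 + 1963) = -2612/3810 = -2612*1/3810 = -1306/1905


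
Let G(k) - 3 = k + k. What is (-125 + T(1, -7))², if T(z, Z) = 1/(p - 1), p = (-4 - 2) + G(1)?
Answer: 63001/4 ≈ 15750.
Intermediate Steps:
G(k) = 3 + 2*k (G(k) = 3 + (k + k) = 3 + 2*k)
p = -1 (p = (-4 - 2) + (3 + 2*1) = -6 + (3 + 2) = -6 + 5 = -1)
T(z, Z) = -½ (T(z, Z) = 1/(-1 - 1) = 1/(-2) = -½)
(-125 + T(1, -7))² = (-125 - ½)² = (-251/2)² = 63001/4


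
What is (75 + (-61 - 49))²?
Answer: 1225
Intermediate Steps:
(75 + (-61 - 49))² = (75 - 110)² = (-35)² = 1225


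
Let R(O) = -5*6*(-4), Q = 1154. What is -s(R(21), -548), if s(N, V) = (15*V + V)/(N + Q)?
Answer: 4384/637 ≈ 6.8823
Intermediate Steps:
R(O) = 120 (R(O) = -30*(-4) = 120)
s(N, V) = 16*V/(1154 + N) (s(N, V) = (15*V + V)/(N + 1154) = (16*V)/(1154 + N) = 16*V/(1154 + N))
-s(R(21), -548) = -16*(-548)/(1154 + 120) = -16*(-548)/1274 = -1*(-4384/637) = 4384/637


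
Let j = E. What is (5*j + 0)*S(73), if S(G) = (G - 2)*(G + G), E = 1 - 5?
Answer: -207320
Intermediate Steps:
E = -4
j = -4
S(G) = 2*G*(-2 + G) (S(G) = (-2 + G)*(2*G) = 2*G*(-2 + G))
(5*j + 0)*S(73) = (5*(-4) + 0)*(2*73*(-2 + 73)) = (-20 + 0)*(2*73*71) = -20*10366 = -207320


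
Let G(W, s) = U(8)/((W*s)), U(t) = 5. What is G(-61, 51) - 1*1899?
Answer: -5907794/3111 ≈ -1899.0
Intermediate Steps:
G(W, s) = 5/(W*s) (G(W, s) = 5/((W*s)) = 5*(1/(W*s)) = 5/(W*s))
G(-61, 51) - 1*1899 = 5/(-61*51) - 1*1899 = 5*(-1/61)*(1/51) - 1899 = -5/3111 - 1899 = -5907794/3111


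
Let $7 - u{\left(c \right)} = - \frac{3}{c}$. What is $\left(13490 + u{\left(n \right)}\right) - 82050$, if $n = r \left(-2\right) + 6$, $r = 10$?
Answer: $- \frac{959745}{14} \approx -68553.0$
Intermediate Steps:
$n = -14$ ($n = 10 \left(-2\right) + 6 = -20 + 6 = -14$)
$u{\left(c \right)} = 7 + \frac{3}{c}$ ($u{\left(c \right)} = 7 - - \frac{3}{c} = 7 + \frac{3}{c}$)
$\left(13490 + u{\left(n \right)}\right) - 82050 = \left(13490 + \left(7 + \frac{3}{-14}\right)\right) - 82050 = \left(13490 + \left(7 + 3 \left(- \frac{1}{14}\right)\right)\right) - 82050 = \left(13490 + \left(7 - \frac{3}{14}\right)\right) - 82050 = \left(13490 + \frac{95}{14}\right) - 82050 = \frac{188955}{14} - 82050 = - \frac{959745}{14}$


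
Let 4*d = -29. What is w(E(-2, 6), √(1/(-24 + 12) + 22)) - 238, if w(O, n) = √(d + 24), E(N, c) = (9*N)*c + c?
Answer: -238 + √67/2 ≈ -233.91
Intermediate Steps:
d = -29/4 (d = (¼)*(-29) = -29/4 ≈ -7.2500)
E(N, c) = c + 9*N*c (E(N, c) = 9*N*c + c = c + 9*N*c)
w(O, n) = √67/2 (w(O, n) = √(-29/4 + 24) = √(67/4) = √67/2)
w(E(-2, 6), √(1/(-24 + 12) + 22)) - 238 = √67/2 - 238 = -238 + √67/2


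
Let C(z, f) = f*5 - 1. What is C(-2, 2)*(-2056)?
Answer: -18504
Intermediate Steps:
C(z, f) = -1 + 5*f (C(z, f) = 5*f - 1 = -1 + 5*f)
C(-2, 2)*(-2056) = (-1 + 5*2)*(-2056) = (-1 + 10)*(-2056) = 9*(-2056) = -18504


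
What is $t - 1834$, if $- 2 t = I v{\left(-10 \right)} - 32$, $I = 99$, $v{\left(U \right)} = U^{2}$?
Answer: $-6768$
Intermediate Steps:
$t = -4934$ ($t = - \frac{99 \left(-10\right)^{2} - 32}{2} = - \frac{99 \cdot 100 - 32}{2} = - \frac{9900 - 32}{2} = \left(- \frac{1}{2}\right) 9868 = -4934$)
$t - 1834 = -4934 - 1834 = -6768$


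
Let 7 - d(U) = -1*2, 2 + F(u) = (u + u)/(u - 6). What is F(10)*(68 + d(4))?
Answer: 231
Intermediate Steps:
F(u) = -2 + 2*u/(-6 + u) (F(u) = -2 + (u + u)/(u - 6) = -2 + (2*u)/(-6 + u) = -2 + 2*u/(-6 + u))
d(U) = 9 (d(U) = 7 - (-1)*2 = 7 - 1*(-2) = 7 + 2 = 9)
F(10)*(68 + d(4)) = (12/(-6 + 10))*(68 + 9) = (12/4)*77 = (12*(¼))*77 = 3*77 = 231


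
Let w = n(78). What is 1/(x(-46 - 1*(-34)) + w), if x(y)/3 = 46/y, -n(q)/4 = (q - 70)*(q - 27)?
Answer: -2/3287 ≈ -0.00060846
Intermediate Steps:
n(q) = -4*(-70 + q)*(-27 + q) (n(q) = -4*(q - 70)*(q - 27) = -4*(-70 + q)*(-27 + q))
x(y) = 138/y (x(y) = 3*(46/y) = 138/y)
w = -1632 (w = -7560 - 4*78**2 + 388*78 = -7560 - 4*6084 + 30264 = -7560 - 24336 + 30264 = -1632)
1/(x(-46 - 1*(-34)) + w) = 1/(138/(-46 - 1*(-34)) - 1632) = 1/(138/(-46 + 34) - 1632) = 1/(138/(-12) - 1632) = 1/(138*(-1/12) - 1632) = 1/(-23/2 - 1632) = 1/(-3287/2) = -2/3287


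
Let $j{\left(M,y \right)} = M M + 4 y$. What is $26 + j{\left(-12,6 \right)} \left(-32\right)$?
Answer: $-5350$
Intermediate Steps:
$j{\left(M,y \right)} = M^{2} + 4 y$
$26 + j{\left(-12,6 \right)} \left(-32\right) = 26 + \left(\left(-12\right)^{2} + 4 \cdot 6\right) \left(-32\right) = 26 + \left(144 + 24\right) \left(-32\right) = 26 + 168 \left(-32\right) = 26 - 5376 = -5350$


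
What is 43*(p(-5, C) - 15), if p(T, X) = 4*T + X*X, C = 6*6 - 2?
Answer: 48203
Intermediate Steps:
C = 34 (C = 36 - 2 = 34)
p(T, X) = X² + 4*T (p(T, X) = 4*T + X² = X² + 4*T)
43*(p(-5, C) - 15) = 43*((34² + 4*(-5)) - 15) = 43*((1156 - 20) - 15) = 43*(1136 - 15) = 43*1121 = 48203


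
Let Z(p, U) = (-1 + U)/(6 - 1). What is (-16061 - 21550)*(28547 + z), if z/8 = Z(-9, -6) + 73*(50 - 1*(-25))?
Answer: -13603108869/5 ≈ -2.7206e+9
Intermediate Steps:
Z(p, U) = -⅕ + U/5 (Z(p, U) = (-1 + U)/5 = (-1 + U)*(⅕) = -⅕ + U/5)
z = 218944/5 (z = 8*((-⅕ + (⅕)*(-6)) + 73*(50 - 1*(-25))) = 8*((-⅕ - 6/5) + 73*(50 + 25)) = 8*(-7/5 + 73*75) = 8*(-7/5 + 5475) = 8*(27368/5) = 218944/5 ≈ 43789.)
(-16061 - 21550)*(28547 + z) = (-16061 - 21550)*(28547 + 218944/5) = -37611*361679/5 = -13603108869/5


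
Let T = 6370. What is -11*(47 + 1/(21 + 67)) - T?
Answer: -55097/8 ≈ -6887.1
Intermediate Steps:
-11*(47 + 1/(21 + 67)) - T = -11*(47 + 1/(21 + 67)) - 1*6370 = -11*(47 + 1/88) - 6370 = -11*4137/88 - 6370 = -4137/8 - 6370 = -55097/8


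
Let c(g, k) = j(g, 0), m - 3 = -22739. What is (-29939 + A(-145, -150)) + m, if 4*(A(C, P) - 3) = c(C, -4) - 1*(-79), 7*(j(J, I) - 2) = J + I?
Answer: -737197/14 ≈ -52657.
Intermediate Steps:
m = -22736 (m = 3 - 22739 = -22736)
j(J, I) = 2 + I/7 + J/7 (j(J, I) = 2 + (J + I)/7 = 2 + (I + J)/7 = 2 + (I/7 + J/7) = 2 + I/7 + J/7)
c(g, k) = 2 + g/7 (c(g, k) = 2 + (⅐)*0 + g/7 = 2 + 0 + g/7 = 2 + g/7)
A(C, P) = 93/4 + C/28 (A(C, P) = 3 + ((2 + C/7) - 1*(-79))/4 = 3 + ((2 + C/7) + 79)/4 = 3 + (81 + C/7)/4 = 3 + (81/4 + C/28) = 93/4 + C/28)
(-29939 + A(-145, -150)) + m = (-29939 + (93/4 + (1/28)*(-145))) - 22736 = (-29939 + (93/4 - 145/28)) - 22736 = (-29939 + 253/14) - 22736 = -418893/14 - 22736 = -737197/14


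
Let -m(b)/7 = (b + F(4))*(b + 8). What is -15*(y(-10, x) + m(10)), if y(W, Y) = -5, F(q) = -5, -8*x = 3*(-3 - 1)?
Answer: 9525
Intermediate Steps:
x = 3/2 (x = -3*(-3 - 1)/8 = -3*(-4)/8 = -1/8*(-12) = 3/2 ≈ 1.5000)
m(b) = -7*(-5 + b)*(8 + b) (m(b) = -7*(b - 5)*(b + 8) = -7*(-5 + b)*(8 + b))
-15*(y(-10, x) + m(10)) = -15*(-5 + (280 - 21*10 - 7*10**2)) = -15*(-5 + (280 - 210 - 7*100)) = -15*(-5 + (280 - 210 - 700)) = -15*(-5 - 630) = -15*(-635) = 9525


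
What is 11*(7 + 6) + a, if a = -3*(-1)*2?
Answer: 149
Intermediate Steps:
a = 6 (a = 3*2 = 6)
11*(7 + 6) + a = 11*(7 + 6) + 6 = 11*13 + 6 = 143 + 6 = 149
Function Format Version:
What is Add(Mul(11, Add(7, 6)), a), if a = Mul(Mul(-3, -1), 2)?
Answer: 149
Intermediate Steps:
a = 6 (a = Mul(3, 2) = 6)
Add(Mul(11, Add(7, 6)), a) = Add(Mul(11, Add(7, 6)), 6) = Add(Mul(11, 13), 6) = Add(143, 6) = 149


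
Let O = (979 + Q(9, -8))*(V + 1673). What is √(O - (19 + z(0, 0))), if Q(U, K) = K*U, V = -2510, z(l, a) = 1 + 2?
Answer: I*√759181 ≈ 871.31*I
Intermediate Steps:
z(l, a) = 3
O = -759159 (O = (979 - 8*9)*(-2510 + 1673) = (979 - 72)*(-837) = 907*(-837) = -759159)
√(O - (19 + z(0, 0))) = √(-759159 - (19 + 3)) = √(-759159 - 1*22) = √(-759159 - 22) = √(-759181) = I*√759181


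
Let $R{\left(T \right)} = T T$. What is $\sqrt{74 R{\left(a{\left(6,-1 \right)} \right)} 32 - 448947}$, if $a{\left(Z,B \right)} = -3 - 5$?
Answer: $i \sqrt{297395} \approx 545.34 i$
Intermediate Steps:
$a{\left(Z,B \right)} = -8$
$R{\left(T \right)} = T^{2}$
$\sqrt{74 R{\left(a{\left(6,-1 \right)} \right)} 32 - 448947} = \sqrt{74 \left(-8\right)^{2} \cdot 32 - 448947} = \sqrt{74 \cdot 64 \cdot 32 - 448947} = \sqrt{4736 \cdot 32 - 448947} = \sqrt{151552 - 448947} = \sqrt{-297395} = i \sqrt{297395}$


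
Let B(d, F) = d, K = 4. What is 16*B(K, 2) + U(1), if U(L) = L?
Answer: 65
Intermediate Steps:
16*B(K, 2) + U(1) = 16*4 + 1 = 64 + 1 = 65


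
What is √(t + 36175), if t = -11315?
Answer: 2*√6215 ≈ 157.67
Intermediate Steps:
√(t + 36175) = √(-11315 + 36175) = √24860 = 2*√6215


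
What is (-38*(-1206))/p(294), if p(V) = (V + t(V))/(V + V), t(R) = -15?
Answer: 2994096/31 ≈ 96584.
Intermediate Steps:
p(V) = (-15 + V)/(2*V) (p(V) = (V - 15)/(V + V) = (-15 + V)/((2*V)) = (-15 + V)*(1/(2*V)) = (-15 + V)/(2*V))
(-38*(-1206))/p(294) = (-38*(-1206))/(((½)*(-15 + 294)/294)) = 45828/(((½)*(1/294)*279)) = 45828/(93/196) = 45828*(196/93) = 2994096/31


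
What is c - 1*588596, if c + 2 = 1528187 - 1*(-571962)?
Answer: 1511551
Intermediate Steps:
c = 2100147 (c = -2 + (1528187 - 1*(-571962)) = -2 + (1528187 + 571962) = -2 + 2100149 = 2100147)
c - 1*588596 = 2100147 - 1*588596 = 2100147 - 588596 = 1511551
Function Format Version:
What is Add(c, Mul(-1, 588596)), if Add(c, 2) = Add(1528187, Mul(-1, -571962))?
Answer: 1511551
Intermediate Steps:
c = 2100147 (c = Add(-2, Add(1528187, Mul(-1, -571962))) = Add(-2, Add(1528187, 571962)) = Add(-2, 2100149) = 2100147)
Add(c, Mul(-1, 588596)) = Add(2100147, Mul(-1, 588596)) = Add(2100147, -588596) = 1511551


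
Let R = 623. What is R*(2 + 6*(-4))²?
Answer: 301532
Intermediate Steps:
R*(2 + 6*(-4))² = 623*(2 + 6*(-4))² = 623*(2 - 24)² = 623*(-22)² = 623*484 = 301532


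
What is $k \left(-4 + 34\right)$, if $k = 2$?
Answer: $60$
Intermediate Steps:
$k \left(-4 + 34\right) = 2 \left(-4 + 34\right) = 2 \cdot 30 = 60$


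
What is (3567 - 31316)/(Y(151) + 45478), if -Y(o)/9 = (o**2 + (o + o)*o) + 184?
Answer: 27749/571805 ≈ 0.048529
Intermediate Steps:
Y(o) = -1656 - 27*o**2 (Y(o) = -9*((o**2 + (o + o)*o) + 184) = -9*((o**2 + (2*o)*o) + 184) = -9*((o**2 + 2*o**2) + 184) = -9*(3*o**2 + 184) = -9*(184 + 3*o**2) = -1656 - 27*o**2)
(3567 - 31316)/(Y(151) + 45478) = (3567 - 31316)/((-1656 - 27*151**2) + 45478) = -27749/((-1656 - 27*22801) + 45478) = -27749/((-1656 - 615627) + 45478) = -27749/(-617283 + 45478) = -27749/(-571805) = -27749*(-1/571805) = 27749/571805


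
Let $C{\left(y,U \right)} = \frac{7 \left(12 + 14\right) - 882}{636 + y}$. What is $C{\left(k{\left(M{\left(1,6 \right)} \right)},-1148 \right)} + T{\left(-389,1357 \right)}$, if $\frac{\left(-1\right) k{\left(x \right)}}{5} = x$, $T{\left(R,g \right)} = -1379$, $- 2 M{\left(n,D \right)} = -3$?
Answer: $- \frac{1734803}{1257} \approx -1380.1$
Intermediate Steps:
$M{\left(n,D \right)} = \frac{3}{2}$ ($M{\left(n,D \right)} = \left(- \frac{1}{2}\right) \left(-3\right) = \frac{3}{2}$)
$k{\left(x \right)} = - 5 x$
$C{\left(y,U \right)} = - \frac{700}{636 + y}$ ($C{\left(y,U \right)} = \frac{7 \cdot 26 - 882}{636 + y} = \frac{182 - 882}{636 + y} = - \frac{700}{636 + y}$)
$C{\left(k{\left(M{\left(1,6 \right)} \right)},-1148 \right)} + T{\left(-389,1357 \right)} = - \frac{700}{636 - \frac{15}{2}} - 1379 = - \frac{700}{\frac{1257}{2}} - 1379 = \left(-700\right) \frac{2}{1257} - 1379 = - \frac{1400}{1257} - 1379 = - \frac{1734803}{1257}$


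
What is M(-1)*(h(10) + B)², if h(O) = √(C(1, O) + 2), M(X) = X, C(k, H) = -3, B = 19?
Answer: -(19 + I)² ≈ -360.0 - 38.0*I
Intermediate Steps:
h(O) = I (h(O) = √(-3 + 2) = √(-1) = I)
M(-1)*(h(10) + B)² = -(I + 19)² = -(19 + I)²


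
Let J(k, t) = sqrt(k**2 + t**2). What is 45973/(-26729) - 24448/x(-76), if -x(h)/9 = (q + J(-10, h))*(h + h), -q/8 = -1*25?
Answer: -71149649573/38992291929 + 1528*sqrt(1469)/1458801 ≈ -1.7846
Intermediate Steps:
q = 200 (q = -(-8)*25 = -8*(-25) = 200)
x(h) = -18*h*(200 + sqrt(100 + h**2)) (x(h) = -9*(200 + sqrt((-10)**2 + h**2))*(h + h) = -9*(200 + sqrt(100 + h**2))*2*h = -18*h*(200 + sqrt(100 + h**2)))
45973/(-26729) - 24448/x(-76) = 45973/(-26729) - 24448*1/(1368*(200 + sqrt(100 + (-76)**2))) = 45973*(-1/26729) - 24448*1/(1368*(200 + sqrt(100 + 5776))) = -45973/26729 - 24448*1/(1368*(200 + sqrt(5876))) = -45973/26729 - 24448*1/(1368*(200 + 2*sqrt(1469))) = -45973/26729 - 24448/(273600 + 2736*sqrt(1469))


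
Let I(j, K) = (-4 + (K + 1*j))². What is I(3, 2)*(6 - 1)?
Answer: 5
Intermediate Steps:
I(j, K) = (-4 + K + j)² (I(j, K) = (-4 + (K + j))² = (-4 + K + j)²)
I(3, 2)*(6 - 1) = (-4 + 2 + 3)²*(6 - 1) = 1²*5 = 1*5 = 5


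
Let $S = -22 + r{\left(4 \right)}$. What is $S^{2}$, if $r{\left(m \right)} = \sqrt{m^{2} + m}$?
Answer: $504 - 88 \sqrt{5} \approx 307.23$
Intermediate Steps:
$r{\left(m \right)} = \sqrt{m + m^{2}}$
$S = -22 + 2 \sqrt{5}$ ($S = -22 + \sqrt{4 \left(1 + 4\right)} = -22 + \sqrt{4 \cdot 5} = -22 + \sqrt{20} = -22 + 2 \sqrt{5} \approx -17.528$)
$S^{2} = \left(-22 + 2 \sqrt{5}\right)^{2}$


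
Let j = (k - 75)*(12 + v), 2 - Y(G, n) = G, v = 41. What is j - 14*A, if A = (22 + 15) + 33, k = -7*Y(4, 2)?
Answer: -4213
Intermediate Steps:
Y(G, n) = 2 - G
k = 14 (k = -7*(2 - 1*4) = -7*(2 - 4) = -7*(-2) = 14)
j = -3233 (j = (14 - 75)*(12 + 41) = -61*53 = -3233)
A = 70 (A = 37 + 33 = 70)
j - 14*A = -3233 - 14*70 = -3233 - 980 = -4213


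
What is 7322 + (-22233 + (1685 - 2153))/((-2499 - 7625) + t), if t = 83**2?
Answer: 23709371/3235 ≈ 7329.0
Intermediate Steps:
t = 6889
7322 + (-22233 + (1685 - 2153))/((-2499 - 7625) + t) = 7322 + (-22233 + (1685 - 2153))/((-2499 - 7625) + 6889) = 7322 + (-22233 - 468)/(-10124 + 6889) = 7322 - 22701/(-3235) = 7322 - 22701*(-1/3235) = 7322 + 22701/3235 = 23709371/3235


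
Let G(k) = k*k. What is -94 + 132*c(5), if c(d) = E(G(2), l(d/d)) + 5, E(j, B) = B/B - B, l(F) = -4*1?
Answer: 1226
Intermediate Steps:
l(F) = -4
G(k) = k²
E(j, B) = 1 - B
c(d) = 10 (c(d) = (1 - 1*(-4)) + 5 = (1 + 4) + 5 = 5 + 5 = 10)
-94 + 132*c(5) = -94 + 132*10 = -94 + 1320 = 1226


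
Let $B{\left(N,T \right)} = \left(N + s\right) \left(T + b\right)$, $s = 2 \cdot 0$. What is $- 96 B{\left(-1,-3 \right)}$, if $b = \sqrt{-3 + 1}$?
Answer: $-288 + 96 i \sqrt{2} \approx -288.0 + 135.76 i$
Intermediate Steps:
$s = 0$
$b = i \sqrt{2}$ ($b = \sqrt{-2} = i \sqrt{2} \approx 1.4142 i$)
$B{\left(N,T \right)} = N \left(T + i \sqrt{2}\right)$ ($B{\left(N,T \right)} = \left(N + 0\right) \left(T + i \sqrt{2}\right) = N \left(T + i \sqrt{2}\right)$)
$- 96 B{\left(-1,-3 \right)} = - 96 \left(- (-3 + i \sqrt{2})\right) = - 96 \left(3 - i \sqrt{2}\right) = -288 + 96 i \sqrt{2}$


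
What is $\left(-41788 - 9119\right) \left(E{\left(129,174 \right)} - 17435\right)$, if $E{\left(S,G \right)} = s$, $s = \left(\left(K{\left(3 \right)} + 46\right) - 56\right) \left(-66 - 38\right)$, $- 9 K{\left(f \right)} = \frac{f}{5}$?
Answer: $\frac{4171336549}{5} \approx 8.3427 \cdot 10^{8}$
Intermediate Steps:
$K{\left(f \right)} = - \frac{f}{45}$ ($K{\left(f \right)} = - \frac{f \frac{1}{5}}{9} = - \frac{\frac{1}{5} f}{9} = - \frac{f}{45}$)
$s = \frac{15704}{15}$ ($s = \left(\left(\left(- \frac{1}{45}\right) 3 + 46\right) - 56\right) \left(-66 - 38\right) = \left(\left(- \frac{1}{15} + 46\right) - 56\right) \left(-104\right) = \left(\frac{689}{15} - 56\right) \left(-104\right) = \left(- \frac{151}{15}\right) \left(-104\right) = \frac{15704}{15} \approx 1046.9$)
$E{\left(S,G \right)} = \frac{15704}{15}$
$\left(-41788 - 9119\right) \left(E{\left(129,174 \right)} - 17435\right) = \left(-41788 - 9119\right) \left(\frac{15704}{15} - 17435\right) = \left(-50907\right) \left(- \frac{245821}{15}\right) = \frac{4171336549}{5}$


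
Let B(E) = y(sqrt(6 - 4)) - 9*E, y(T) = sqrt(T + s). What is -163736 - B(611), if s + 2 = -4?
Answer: -158237 - I*sqrt(6 - sqrt(2)) ≈ -1.5824e+5 - 2.1414*I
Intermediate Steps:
s = -6 (s = -2 - 4 = -6)
y(T) = sqrt(-6 + T) (y(T) = sqrt(T - 6) = sqrt(-6 + T))
B(E) = sqrt(-6 + sqrt(2)) - 9*E (B(E) = sqrt(-6 + sqrt(6 - 4)) - 9*E = sqrt(-6 + sqrt(2)) - 9*E)
-163736 - B(611) = -163736 - (-9*611 + I*sqrt(6 - sqrt(2))) = -163736 - (-5499 + I*sqrt(6 - sqrt(2))) = -163736 + (5499 - I*sqrt(6 - sqrt(2))) = -158237 - I*sqrt(6 - sqrt(2))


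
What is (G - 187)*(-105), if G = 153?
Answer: 3570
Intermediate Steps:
(G - 187)*(-105) = (153 - 187)*(-105) = -34*(-105) = 3570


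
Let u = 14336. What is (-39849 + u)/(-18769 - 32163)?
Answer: 25513/50932 ≈ 0.50092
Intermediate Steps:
(-39849 + u)/(-18769 - 32163) = (-39849 + 14336)/(-18769 - 32163) = -25513/(-50932) = -25513*(-1/50932) = 25513/50932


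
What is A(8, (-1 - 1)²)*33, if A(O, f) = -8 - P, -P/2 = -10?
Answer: -924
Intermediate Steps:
P = 20 (P = -2*(-10) = 20)
A(O, f) = -28 (A(O, f) = -8 - 1*20 = -8 - 20 = -28)
A(8, (-1 - 1)²)*33 = -28*33 = -924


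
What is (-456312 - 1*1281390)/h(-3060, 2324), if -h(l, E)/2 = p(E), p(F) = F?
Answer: 868851/2324 ≈ 373.86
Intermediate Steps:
h(l, E) = -2*E
(-456312 - 1*1281390)/h(-3060, 2324) = (-456312 - 1*1281390)/((-2*2324)) = (-456312 - 1281390)/(-4648) = -1737702*(-1/4648) = 868851/2324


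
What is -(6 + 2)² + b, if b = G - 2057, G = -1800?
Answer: -3921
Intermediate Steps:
b = -3857 (b = -1800 - 2057 = -3857)
-(6 + 2)² + b = -(6 + 2)² - 3857 = -1*8² - 3857 = -1*64 - 3857 = -64 - 3857 = -3921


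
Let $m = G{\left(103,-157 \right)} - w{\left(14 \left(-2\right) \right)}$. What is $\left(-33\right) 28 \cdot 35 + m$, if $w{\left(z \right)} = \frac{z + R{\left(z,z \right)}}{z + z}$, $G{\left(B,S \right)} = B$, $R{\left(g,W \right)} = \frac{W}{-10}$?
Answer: $- \frac{644749}{20} \approx -32237.0$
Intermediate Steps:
$R{\left(g,W \right)} = - \frac{W}{10}$ ($R{\left(g,W \right)} = W \left(- \frac{1}{10}\right) = - \frac{W}{10}$)
$w{\left(z \right)} = \frac{9}{20}$ ($w{\left(z \right)} = \frac{z - \frac{z}{10}}{z + z} = \frac{\frac{9}{10} z}{2 z} = \frac{9 z}{10} \frac{1}{2 z} = \frac{9}{20}$)
$m = \frac{2051}{20}$ ($m = 103 - \frac{9}{20} = \frac{2051}{20} \approx 102.55$)
$\left(-33\right) 28 \cdot 35 + m = \left(-33\right) 28 \cdot 35 + \frac{2051}{20} = \left(-924\right) 35 + \frac{2051}{20} = -32340 + \frac{2051}{20} = - \frac{644749}{20}$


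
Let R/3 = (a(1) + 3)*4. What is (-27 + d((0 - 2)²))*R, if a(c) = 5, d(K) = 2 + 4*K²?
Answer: 3744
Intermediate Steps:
R = 96 (R = 3*((5 + 3)*4) = 3*(8*4) = 3*32 = 96)
(-27 + d((0 - 2)²))*R = (-27 + (2 + 4*((0 - 2)²)²))*96 = (-27 + (2 + 4*((-2)²)²))*96 = (-27 + (2 + 4*4²))*96 = (-27 + (2 + 4*16))*96 = (-27 + (2 + 64))*96 = (-27 + 66)*96 = 39*96 = 3744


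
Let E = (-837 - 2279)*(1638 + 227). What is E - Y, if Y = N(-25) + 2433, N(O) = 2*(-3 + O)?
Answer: -5813717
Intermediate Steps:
N(O) = -6 + 2*O
Y = 2377 (Y = (-6 + 2*(-25)) + 2433 = (-6 - 50) + 2433 = -56 + 2433 = 2377)
E = -5811340 (E = -3116*1865 = -5811340)
E - Y = -5811340 - 1*2377 = -5811340 - 2377 = -5813717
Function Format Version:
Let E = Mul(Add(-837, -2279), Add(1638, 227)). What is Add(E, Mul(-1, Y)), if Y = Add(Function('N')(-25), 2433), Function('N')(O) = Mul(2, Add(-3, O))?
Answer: -5813717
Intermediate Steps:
Function('N')(O) = Add(-6, Mul(2, O))
Y = 2377 (Y = Add(Add(-6, Mul(2, -25)), 2433) = Add(Add(-6, -50), 2433) = Add(-56, 2433) = 2377)
E = -5811340 (E = Mul(-3116, 1865) = -5811340)
Add(E, Mul(-1, Y)) = Add(-5811340, Mul(-1, 2377)) = Add(-5811340, -2377) = -5813717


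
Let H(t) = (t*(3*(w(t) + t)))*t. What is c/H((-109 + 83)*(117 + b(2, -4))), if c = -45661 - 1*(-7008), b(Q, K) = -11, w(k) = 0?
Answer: 38653/62799891648 ≈ 6.1550e-7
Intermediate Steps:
c = -38653 (c = -45661 + 7008 = -38653)
H(t) = 3*t³ (H(t) = (t*(3*(0 + t)))*t = (t*(3*t))*t = (3*t²)*t = 3*t³)
c/H((-109 + 83)*(117 + b(2, -4))) = -38653*1/(3*(-109 + 83)³*(117 - 11)³) = -38653/(3*(-26*106)³) = -38653/(3*(-2756)³) = -38653/(3*(-20933297216)) = -38653/(-62799891648) = -38653*(-1/62799891648) = 38653/62799891648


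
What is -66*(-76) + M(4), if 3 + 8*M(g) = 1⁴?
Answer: 20063/4 ≈ 5015.8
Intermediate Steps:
M(g) = -¼ (M(g) = -3/8 + (⅛)*1⁴ = -3/8 + (⅛)*1 = -3/8 + ⅛ = -¼)
-66*(-76) + M(4) = -66*(-76) - ¼ = 5016 - ¼ = 20063/4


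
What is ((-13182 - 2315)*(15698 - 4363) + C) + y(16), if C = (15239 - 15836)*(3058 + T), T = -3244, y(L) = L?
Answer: -175547437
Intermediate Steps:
C = 111042 (C = (15239 - 15836)*(3058 - 3244) = -597*(-186) = 111042)
((-13182 - 2315)*(15698 - 4363) + C) + y(16) = ((-13182 - 2315)*(15698 - 4363) + 111042) + 16 = (-15497*11335 + 111042) + 16 = (-175658495 + 111042) + 16 = -175547453 + 16 = -175547437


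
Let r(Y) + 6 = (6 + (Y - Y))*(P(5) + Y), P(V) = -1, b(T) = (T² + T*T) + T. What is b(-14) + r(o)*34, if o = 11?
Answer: 2214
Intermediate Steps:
b(T) = T + 2*T² (b(T) = (T² + T²) + T = 2*T² + T = T + 2*T²)
r(Y) = -12 + 6*Y (r(Y) = -6 + (6 + (Y - Y))*(-1 + Y) = -6 + (6 + 0)*(-1 + Y) = -6 + 6*(-1 + Y) = -6 + (-6 + 6*Y) = -12 + 6*Y)
b(-14) + r(o)*34 = -14*(1 + 2*(-14)) + (-12 + 6*11)*34 = -14*(1 - 28) + (-12 + 66)*34 = -14*(-27) + 54*34 = 378 + 1836 = 2214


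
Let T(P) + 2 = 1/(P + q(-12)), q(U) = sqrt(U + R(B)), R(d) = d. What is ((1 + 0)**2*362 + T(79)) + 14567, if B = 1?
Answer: 93323683/6252 - I*sqrt(11)/6252 ≈ 14927.0 - 0.00053049*I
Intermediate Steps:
q(U) = sqrt(1 + U) (q(U) = sqrt(U + 1) = sqrt(1 + U))
T(P) = -2 + 1/(P + I*sqrt(11)) (T(P) = -2 + 1/(P + sqrt(1 - 12)) = -2 + 1/(P + sqrt(-11)) = -2 + 1/(P + I*sqrt(11)))
((1 + 0)**2*362 + T(79)) + 14567 = ((1 + 0)**2*362 + (1 - 2*79 - 2*I*sqrt(11))/(79 + I*sqrt(11))) + 14567 = (1**2*362 + (1 - 158 - 2*I*sqrt(11))/(79 + I*sqrt(11))) + 14567 = (1*362 + (-157 - 2*I*sqrt(11))/(79 + I*sqrt(11))) + 14567 = (362 + (-157 - 2*I*sqrt(11))/(79 + I*sqrt(11))) + 14567 = 14929 + (-157 - 2*I*sqrt(11))/(79 + I*sqrt(11))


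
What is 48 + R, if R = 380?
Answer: 428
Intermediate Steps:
48 + R = 48 + 380 = 428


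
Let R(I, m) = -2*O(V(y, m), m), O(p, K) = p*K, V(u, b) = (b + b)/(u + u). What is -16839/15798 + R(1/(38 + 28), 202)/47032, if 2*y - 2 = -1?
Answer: -140435759/30958814 ≈ -4.5362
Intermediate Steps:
y = 1/2 (y = 1 + (1/2)*(-1) = 1 - 1/2 = 1/2 ≈ 0.50000)
V(u, b) = b/u (V(u, b) = (2*b)/((2*u)) = (2*b)*(1/(2*u)) = b/u)
O(p, K) = K*p
R(I, m) = -4*m**2 (R(I, m) = -2*m*m/(1/2) = -2*m*m*2 = -2*m*2*m = -4*m**2)
-16839/15798 + R(1/(38 + 28), 202)/47032 = -16839/15798 - 4*202**2/47032 = -16839*1/15798 - 4*40804*(1/47032) = -5613/5266 - 163216*1/47032 = -5613/5266 - 20402/5879 = -140435759/30958814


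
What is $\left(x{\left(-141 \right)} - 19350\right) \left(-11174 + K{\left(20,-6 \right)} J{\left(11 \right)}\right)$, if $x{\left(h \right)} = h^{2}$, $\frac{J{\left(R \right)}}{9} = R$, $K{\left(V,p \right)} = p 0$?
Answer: $-5933394$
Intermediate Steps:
$K{\left(V,p \right)} = 0$
$J{\left(R \right)} = 9 R$
$\left(x{\left(-141 \right)} - 19350\right) \left(-11174 + K{\left(20,-6 \right)} J{\left(11 \right)}\right) = \left(\left(-141\right)^{2} - 19350\right) \left(-11174 + 0 \cdot 9 \cdot 11\right) = \left(19881 - 19350\right) \left(-11174 + 0 \cdot 99\right) = 531 \left(-11174 + 0\right) = 531 \left(-11174\right) = -5933394$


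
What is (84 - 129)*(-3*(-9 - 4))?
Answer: -1755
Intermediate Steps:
(84 - 129)*(-3*(-9 - 4)) = -(-135)*(-13) = -45*39 = -1755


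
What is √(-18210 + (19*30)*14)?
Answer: I*√10230 ≈ 101.14*I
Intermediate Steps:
√(-18210 + (19*30)*14) = √(-18210 + 570*14) = √(-18210 + 7980) = √(-10230) = I*√10230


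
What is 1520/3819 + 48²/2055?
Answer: 209168/137685 ≈ 1.5192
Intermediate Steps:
1520/3819 + 48²/2055 = 1520*(1/3819) + 2304*(1/2055) = 80/201 + 768/685 = 209168/137685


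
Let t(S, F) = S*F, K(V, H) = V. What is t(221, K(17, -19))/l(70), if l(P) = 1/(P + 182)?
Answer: 946764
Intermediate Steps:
l(P) = 1/(182 + P)
t(S, F) = F*S
t(221, K(17, -19))/l(70) = (17*221)/(1/(182 + 70)) = 3757/(1/252) = 3757*252 = 946764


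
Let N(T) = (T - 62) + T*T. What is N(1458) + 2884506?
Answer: 5011666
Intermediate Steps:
N(T) = -62 + T + T**2 (N(T) = (-62 + T) + T**2 = -62 + T + T**2)
N(1458) + 2884506 = (-62 + 1458 + 1458**2) + 2884506 = (-62 + 1458 + 2125764) + 2884506 = 2127160 + 2884506 = 5011666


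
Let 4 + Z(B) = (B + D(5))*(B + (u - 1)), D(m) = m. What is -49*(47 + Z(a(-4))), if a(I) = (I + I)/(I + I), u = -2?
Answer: -1519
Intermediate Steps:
a(I) = 1 (a(I) = (2*I)/((2*I)) = (2*I)*(1/(2*I)) = 1)
Z(B) = -4 + (-3 + B)*(5 + B) (Z(B) = -4 + (B + 5)*(B + (-2 - 1)) = -4 + (5 + B)*(B - 3) = -4 + (5 + B)*(-3 + B) = -4 + (-3 + B)*(5 + B))
-49*(47 + Z(a(-4))) = -49*(47 + (-19 + 1² + 2*1)) = -49*(47 + (-19 + 1 + 2)) = -49*(47 - 16) = -49*31 = -1519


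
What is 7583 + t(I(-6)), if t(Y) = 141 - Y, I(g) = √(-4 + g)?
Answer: 7724 - I*√10 ≈ 7724.0 - 3.1623*I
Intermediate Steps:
7583 + t(I(-6)) = 7583 + (141 - √(-4 - 6)) = 7583 + (141 - √(-10)) = 7583 + (141 - I*√10) = 7724 - I*√10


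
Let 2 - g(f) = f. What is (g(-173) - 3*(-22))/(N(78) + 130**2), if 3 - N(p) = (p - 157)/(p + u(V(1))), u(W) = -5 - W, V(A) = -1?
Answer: 17834/1250901 ≈ 0.014257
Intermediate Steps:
N(p) = 3 - (-157 + p)/(-4 + p) (N(p) = 3 - (p - 157)/(p + (-5 - 1*(-1))) = 3 - (-157 + p)/(p + (-5 + 1)) = 3 - (-157 + p)/(p - 4) = 3 - (-157 + p)/(-4 + p))
g(f) = 2 - f
(g(-173) - 3*(-22))/(N(78) + 130**2) = ((2 - 1*(-173)) - 3*(-22))/((145 + 2*78)/(-4 + 78) + 130**2) = ((2 + 173) + 66)/((145 + 156)/74 + 16900) = (175 + 66)/((1/74)*301 + 16900) = 241/(301/74 + 16900) = 241/(1250901/74) = 241*(74/1250901) = 17834/1250901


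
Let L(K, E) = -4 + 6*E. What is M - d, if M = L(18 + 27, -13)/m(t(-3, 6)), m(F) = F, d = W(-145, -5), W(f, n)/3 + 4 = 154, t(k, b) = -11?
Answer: -4868/11 ≈ -442.55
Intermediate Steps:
W(f, n) = 450 (W(f, n) = -12 + 3*154 = -12 + 462 = 450)
d = 450
M = 82/11 (M = (-4 + 6*(-13))/(-11) = (-4 - 78)*(-1/11) = -82*(-1/11) = 82/11 ≈ 7.4545)
M - d = 82/11 - 1*450 = 82/11 - 450 = -4868/11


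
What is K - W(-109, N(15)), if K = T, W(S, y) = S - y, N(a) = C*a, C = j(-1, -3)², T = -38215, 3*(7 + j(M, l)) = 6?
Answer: -37731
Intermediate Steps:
j(M, l) = -5 (j(M, l) = -7 + (⅓)*6 = -7 + 2 = -5)
C = 25 (C = (-5)² = 25)
N(a) = 25*a
K = -38215
K - W(-109, N(15)) = -38215 - (-109 - 25*15) = -38215 - (-109 - 1*375) = -38215 - (-109 - 375) = -38215 - 1*(-484) = -38215 + 484 = -37731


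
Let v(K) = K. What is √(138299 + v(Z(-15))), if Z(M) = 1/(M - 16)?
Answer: 2*√33226327/31 ≈ 371.89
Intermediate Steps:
Z(M) = 1/(-16 + M)
√(138299 + v(Z(-15))) = √(138299 + 1/(-16 - 15)) = √(138299 + 1/(-31)) = √(138299 - 1/31) = √(4287268/31) = 2*√33226327/31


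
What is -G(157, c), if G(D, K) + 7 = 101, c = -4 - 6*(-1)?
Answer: -94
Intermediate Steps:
c = 2 (c = -4 + 6 = 2)
G(D, K) = 94 (G(D, K) = -7 + 101 = 94)
-G(157, c) = -1*94 = -94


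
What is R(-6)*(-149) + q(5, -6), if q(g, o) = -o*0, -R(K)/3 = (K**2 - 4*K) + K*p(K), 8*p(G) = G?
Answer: 57663/2 ≈ 28832.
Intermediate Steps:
p(G) = G/8
R(K) = 12*K - 27*K**2/8 (R(K) = -3*((K**2 - 4*K) + K*(K/8)) = -3*((K**2 - 4*K) + K**2/8) = -3*(-4*K + 9*K**2/8) = 12*K - 27*K**2/8)
q(g, o) = 0 (q(g, o) = -1*0 = 0)
R(-6)*(-149) + q(5, -6) = ((3/8)*(-6)*(32 - 9*(-6)))*(-149) + 0 = ((3/8)*(-6)*(32 + 54))*(-149) + 0 = ((3/8)*(-6)*86)*(-149) + 0 = -387/2*(-149) + 0 = 57663/2 + 0 = 57663/2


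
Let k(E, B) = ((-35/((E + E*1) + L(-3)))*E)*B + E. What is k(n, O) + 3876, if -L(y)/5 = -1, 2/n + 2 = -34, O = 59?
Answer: 3088333/792 ≈ 3899.4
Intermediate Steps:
n = -1/18 (n = 2/(-2 - 34) = 2/(-36) = 2*(-1/36) = -1/18 ≈ -0.055556)
L(y) = 5 (L(y) = -5*(-1) = 5)
k(E, B) = E - 35*B*E/(5 + 2*E) (k(E, B) = ((-35/((E + E*1) + 5))*E)*B + E = ((-35/((E + E) + 5))*E)*B + E = ((-35/(2*E + 5))*E)*B + E = ((-35/(5 + 2*E))*E)*B + E = (-35*E/(5 + 2*E))*B + E = -35*B*E/(5 + 2*E) + E = E - 35*B*E/(5 + 2*E))
k(n, O) + 3876 = -(5 - 35*59 + 2*(-1/18))/(18*(5 + 2*(-1/18))) + 3876 = -(5 - 2065 - ⅑)/(18*(5 - ⅑)) + 3876 = -1/18*(-18541/9)/44/9 + 3876 = -1/18*9/44*(-18541/9) + 3876 = 18541/792 + 3876 = 3088333/792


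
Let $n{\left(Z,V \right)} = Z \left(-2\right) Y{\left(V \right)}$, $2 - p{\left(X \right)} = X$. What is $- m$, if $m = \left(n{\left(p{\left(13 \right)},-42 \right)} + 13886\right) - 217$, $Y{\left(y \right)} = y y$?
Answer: $-52477$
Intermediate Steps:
$p{\left(X \right)} = 2 - X$
$Y{\left(y \right)} = y^{2}$
$n{\left(Z,V \right)} = - 2 Z V^{2}$ ($n{\left(Z,V \right)} = Z \left(-2\right) V^{2} = - 2 Z V^{2}$)
$m = 52477$ ($m = \left(- 2 \left(2 - 13\right) \left(-42\right)^{2} + 13886\right) - 217 = \left(\left(-2\right) \left(2 - 13\right) 1764 + 13886\right) - 217 = \left(\left(-2\right) \left(-11\right) 1764 + 13886\right) - 217 = \left(38808 + 13886\right) - 217 = 52694 - 217 = 52477$)
$- m = \left(-1\right) 52477 = -52477$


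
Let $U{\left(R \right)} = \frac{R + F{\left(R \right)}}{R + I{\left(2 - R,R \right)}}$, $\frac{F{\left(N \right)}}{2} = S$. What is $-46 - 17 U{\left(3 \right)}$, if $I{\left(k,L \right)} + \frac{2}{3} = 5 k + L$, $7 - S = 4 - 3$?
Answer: $-811$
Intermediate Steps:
$S = 6$ ($S = 7 - \left(4 - 3\right) = 7 - 1 = 6$)
$F{\left(N \right)} = 12$ ($F{\left(N \right)} = 2 \cdot 6 = 12$)
$I{\left(k,L \right)} = - \frac{2}{3} + L + 5 k$ ($I{\left(k,L \right)} = - \frac{2}{3} + \left(5 k + L\right) = - \frac{2}{3} + \left(L + 5 k\right) = - \frac{2}{3} + L + 5 k$)
$U{\left(R \right)} = \frac{12 + R}{\frac{28}{3} - 3 R}$ ($U{\left(R \right)} = \frac{R + 12}{R + \left(- \frac{2}{3} + R + 5 \left(2 - R\right)\right)} = \frac{12 + R}{R - \left(- \frac{28}{3} + 4 R\right)} = \frac{12 + R}{\frac{28}{3} - 3 R}$)
$-46 - 17 U{\left(3 \right)} = -46 - 17 \frac{3 \left(-12 - 3\right)}{-28 + 9 \cdot 3} = -46 - 17 \frac{3 \left(-12 - 3\right)}{-28 + 27} = -46 - 17 \cdot 3 \frac{1}{-1} \left(-15\right) = -46 - 17 \cdot 3 \left(-1\right) \left(-15\right) = -46 - 765 = -811$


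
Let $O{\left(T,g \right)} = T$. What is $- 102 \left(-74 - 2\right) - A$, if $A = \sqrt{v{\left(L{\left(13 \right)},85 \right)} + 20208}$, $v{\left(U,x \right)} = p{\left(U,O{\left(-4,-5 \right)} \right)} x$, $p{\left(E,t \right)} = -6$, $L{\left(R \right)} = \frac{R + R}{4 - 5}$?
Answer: $7752 - 7 \sqrt{402} \approx 7611.6$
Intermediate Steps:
$L{\left(R \right)} = - 2 R$ ($L{\left(R \right)} = \frac{2 R}{-1} = 2 R \left(-1\right) = - 2 R$)
$v{\left(U,x \right)} = - 6 x$
$A = 7 \sqrt{402}$ ($A = \sqrt{\left(-6\right) 85 + 20208} = \sqrt{-510 + 20208} = \sqrt{19698} = 7 \sqrt{402} \approx 140.35$)
$- 102 \left(-74 - 2\right) - A = - 102 \left(-74 - 2\right) - 7 \sqrt{402} = \left(-102\right) \left(-76\right) - 7 \sqrt{402} = 7752 - 7 \sqrt{402}$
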